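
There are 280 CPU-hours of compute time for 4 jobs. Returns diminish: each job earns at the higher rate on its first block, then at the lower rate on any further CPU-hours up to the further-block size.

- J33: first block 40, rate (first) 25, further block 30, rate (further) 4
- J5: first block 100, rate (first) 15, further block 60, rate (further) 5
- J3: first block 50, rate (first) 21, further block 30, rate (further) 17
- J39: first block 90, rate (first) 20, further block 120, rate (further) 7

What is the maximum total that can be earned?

Order all 8 blocks by rate: J33/T1 25 > J3/T1 21 > J39/T1 20 > J3/T2 17 > J5/T1 15 > J39/T2 7 > J5/T2 5 > J33/T2 4.
Fill J33 T1 block (40 at 25) — 240 left.
J3/T1 (21): +50 — 190 left.
J39/T1 (20): +90 — 100 left.
J3 T2 at 17: fill all 30 — 70 left.
J5 T1 at 15: only 70 left, fill 70.
Total = 25×40 + 21×50 + 20×90 + 17×30 + 15×70 = 5410.

5410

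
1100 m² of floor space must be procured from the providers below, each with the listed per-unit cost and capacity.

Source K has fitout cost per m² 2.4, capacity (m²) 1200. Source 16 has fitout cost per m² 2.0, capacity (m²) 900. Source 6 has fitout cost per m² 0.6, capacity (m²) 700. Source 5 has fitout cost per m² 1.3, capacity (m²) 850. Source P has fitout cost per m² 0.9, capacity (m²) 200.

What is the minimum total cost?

860

Fill from the cheapest provider first.
Source 6 (0.6): use full 700 — 400 m² to go.
Take 200 from Source P at 0.9 — need 200 more.
Source 5 (1.3): take the remaining 200 — done.
Source 16, Source K: unused.
Cost = 700×0.6 + 200×0.9 + 200×1.3 = 860.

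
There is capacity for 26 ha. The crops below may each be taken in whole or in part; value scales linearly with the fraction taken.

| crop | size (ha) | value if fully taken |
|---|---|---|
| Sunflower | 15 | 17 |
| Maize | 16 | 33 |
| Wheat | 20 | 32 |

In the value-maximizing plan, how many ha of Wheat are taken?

10

Sort by value density: Maize 33/16≈2.06, Wheat 32/20≈1.6, Sunflower 17/15≈1.13.
Take all of Maize (16 ha, value 33) ; 10 ha left.
10 ha left: a 10/20 share of Wheat gives 32×10/20 = 16.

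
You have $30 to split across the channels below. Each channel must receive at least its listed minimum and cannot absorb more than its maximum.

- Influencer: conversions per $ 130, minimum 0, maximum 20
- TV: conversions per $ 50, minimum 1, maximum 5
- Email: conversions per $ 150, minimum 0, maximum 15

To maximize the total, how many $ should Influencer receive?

Meeting every minimum uses 0+1+0 = 1 $, leaving 29.
Rank by conversions per $: Email 150 > Influencer 130 > TV 50.
Give Email 15 more to hit its cap of 15 ; 14 left.
Influencer has room for 20 more but only 14 remain, so it gets 14.

14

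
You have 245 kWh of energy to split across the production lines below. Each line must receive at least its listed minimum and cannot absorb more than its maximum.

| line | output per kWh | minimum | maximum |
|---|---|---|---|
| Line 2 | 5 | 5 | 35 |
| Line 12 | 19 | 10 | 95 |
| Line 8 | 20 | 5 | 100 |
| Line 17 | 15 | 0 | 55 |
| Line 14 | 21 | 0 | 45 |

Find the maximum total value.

4775

Meeting every minimum uses 5+10+5+0+0 = 20 kWh, leaving 225.
Highest output per kWh first: Line 14 21 > Line 8 20 > Line 12 19 > Line 17 15 > Line 2 5.
Give Line 14 45 more to hit its cap of 45 — 180 left.
Give Line 8 95 more to hit its cap of 100 — 85 left.
Line 12 takes 85 more to reach its cap of 95 — 0 left.
Total = 5×5 + 19×95 + 20×100 + 21×45 = 4775.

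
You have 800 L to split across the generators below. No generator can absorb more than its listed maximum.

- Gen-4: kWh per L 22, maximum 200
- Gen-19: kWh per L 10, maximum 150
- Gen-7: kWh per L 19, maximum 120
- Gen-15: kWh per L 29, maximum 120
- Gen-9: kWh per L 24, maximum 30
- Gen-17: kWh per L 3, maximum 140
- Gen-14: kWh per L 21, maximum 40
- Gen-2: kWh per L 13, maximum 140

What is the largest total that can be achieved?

15040

Order the generators by kWh per L: Gen-15 29 > Gen-9 24 > Gen-4 22 > Gen-14 21 > Gen-7 19 > Gen-2 13 > Gen-19 10 > Gen-17 3.
Gen-15 takes 120 to reach its cap of 120 — 680 left.
Give Gen-9 30 to hit its cap of 30 — 650 left.
Give Gen-4 200 to hit its cap of 200 — 450 left.
Gen-14: +40 to 40 (cap) — 410 left.
Gen-7 takes 120 to reach its cap of 120 — 290 left.
Gen-2: +140 to 140 (cap) — 150 left.
Gen-19 takes 150 to reach its cap of 150 — 0 left.
Total = 22×200 + 10×150 + 19×120 + 29×120 + 24×30 + 21×40 + 13×140 = 15040.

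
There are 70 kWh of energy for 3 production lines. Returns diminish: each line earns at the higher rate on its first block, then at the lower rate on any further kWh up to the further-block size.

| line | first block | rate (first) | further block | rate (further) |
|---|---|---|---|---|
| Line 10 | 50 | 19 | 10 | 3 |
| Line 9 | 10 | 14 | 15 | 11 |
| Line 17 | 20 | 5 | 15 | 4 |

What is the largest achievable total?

1200

Order all 6 blocks by rate: Line 10/first 19 > Line 9/first 14 > Line 9/second 11 > Line 17/first 5 > Line 17/second 4 > Line 10/second 3.
Fill Line 10 first block (50 at 19) — 20 left.
Line 9 first at 14: fill all 10 — 10 left.
Line 9 second at 11: only 10 left, fill 10.
Total = 19×50 + 14×10 + 11×10 = 1200.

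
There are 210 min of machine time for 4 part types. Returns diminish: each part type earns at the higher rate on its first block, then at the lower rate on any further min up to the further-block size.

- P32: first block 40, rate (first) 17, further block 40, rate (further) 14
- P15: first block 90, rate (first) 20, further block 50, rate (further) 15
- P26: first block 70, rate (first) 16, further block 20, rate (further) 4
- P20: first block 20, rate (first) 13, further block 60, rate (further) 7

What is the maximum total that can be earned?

Order all 8 blocks by rate: P15/first 20 > P32/first 17 > P26/first 16 > P15/second 15 > P32/second 14 > P20/first 13 > P20/second 7 > P26/second 4.
P15/first (20): +90 — 120 left.
P32 first at 17: fill all 40 — 80 left.
P26/first (16): +70 — 10 left.
10 remain; put them into P15 second at 15.
Total = 20×90 + 17×40 + 16×70 + 15×10 = 3750.

3750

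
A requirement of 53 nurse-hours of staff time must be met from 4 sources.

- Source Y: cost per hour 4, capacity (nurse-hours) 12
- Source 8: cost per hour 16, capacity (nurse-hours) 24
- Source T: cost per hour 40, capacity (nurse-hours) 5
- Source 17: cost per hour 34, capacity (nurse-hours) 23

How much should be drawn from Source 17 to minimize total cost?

17

Cheapest first:
Source Y (4): use full 12 ; 41 nurse-hours to go.
Source 8 at 16: take all 24 nurse-hours ; 17 still needed.
Source 17 (34): take the remaining 17 ; done.
Source T: unused.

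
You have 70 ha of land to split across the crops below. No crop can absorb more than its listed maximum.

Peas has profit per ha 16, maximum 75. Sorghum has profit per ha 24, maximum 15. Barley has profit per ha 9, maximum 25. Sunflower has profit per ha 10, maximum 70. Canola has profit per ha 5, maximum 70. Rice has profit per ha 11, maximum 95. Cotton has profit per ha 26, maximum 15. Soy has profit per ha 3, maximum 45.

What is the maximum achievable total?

Order the crops by profit per ha: Cotton 26 > Sorghum 24 > Peas 16 > Rice 11 > Sunflower 10 > Barley 9 > Canola 5 > Soy 3.
Give Cotton 15 to hit its cap of 15 ; 55 left.
Sorghum takes 15 to reach its cap of 15 ; 40 left.
Only 40 left; Peas takes them to reach 40.
Total = 16×40 + 24×15 + 26×15 = 1390.

1390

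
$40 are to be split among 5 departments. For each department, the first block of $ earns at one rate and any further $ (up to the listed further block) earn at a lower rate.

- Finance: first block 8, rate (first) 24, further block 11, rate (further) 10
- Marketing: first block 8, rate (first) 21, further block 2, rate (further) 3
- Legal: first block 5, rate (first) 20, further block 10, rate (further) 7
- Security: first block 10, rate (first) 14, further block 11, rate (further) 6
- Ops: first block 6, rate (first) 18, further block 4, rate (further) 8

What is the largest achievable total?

Order all 10 blocks by rate: Finance/tier1 24 > Marketing/tier1 21 > Legal/tier1 20 > Ops/tier1 18 > Security/tier1 14 > Finance/tier2 10 > Ops/tier2 8 > Legal/tier2 7 > Security/tier2 6 > Marketing/tier2 3.
Fill Finance tier1 block (8 at 24) → 32 left.
Marketing/tier1 (21): +8 → 24 left.
Legal tier1 at 20: fill all 5 → 19 left.
Ops tier1 at 18: fill all 6 → 13 left.
Security/tier1 (14): +10 → 3 left.
Finance tier2 at 10: only 3 left, fill 3.
Total = 24×8 + 21×8 + 20×5 + 18×6 + 14×10 + 10×3 = 738.

738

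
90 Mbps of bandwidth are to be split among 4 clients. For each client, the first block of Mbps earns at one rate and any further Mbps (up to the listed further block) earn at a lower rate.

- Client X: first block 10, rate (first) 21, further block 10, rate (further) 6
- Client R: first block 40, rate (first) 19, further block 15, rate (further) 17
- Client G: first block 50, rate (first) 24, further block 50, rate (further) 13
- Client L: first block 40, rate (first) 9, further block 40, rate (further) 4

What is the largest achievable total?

Treat each block as its own option and order by rate: Client G/first 24 > Client X/first 21 > Client R/first 19 > Client R/second 17 > Client G/second 13 > Client L/first 9 > Client X/second 6 > Client L/second 4.
Client G first at 24: fill all 50 → 40 left.
Client X first at 21: fill all 10 → 30 left.
Client R first at 19: only 30 left, fill 30.
Total = 24×50 + 21×10 + 19×30 = 1980.

1980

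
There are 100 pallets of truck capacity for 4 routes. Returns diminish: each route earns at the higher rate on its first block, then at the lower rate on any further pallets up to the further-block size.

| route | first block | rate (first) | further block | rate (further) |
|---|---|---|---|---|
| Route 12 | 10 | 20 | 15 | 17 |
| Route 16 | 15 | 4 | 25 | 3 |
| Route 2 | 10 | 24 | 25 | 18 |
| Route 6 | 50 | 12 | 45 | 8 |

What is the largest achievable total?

1625

Order all 8 blocks by rate: Route 2/tier1 24 > Route 12/tier1 20 > Route 2/tier2 18 > Route 12/tier2 17 > Route 6/tier1 12 > Route 6/tier2 8 > Route 16/tier1 4 > Route 16/tier2 3.
Route 2/tier1 (24): +10 → 90 left.
Route 12 tier1 at 20: fill all 10 → 80 left.
Route 2/tier2 (18): +25 → 55 left.
Route 12/tier2 (17): +15 → 40 left.
40 remain; put them into Route 6 tier1 at 12.
Total = 24×10 + 20×10 + 18×25 + 17×15 + 12×40 = 1625.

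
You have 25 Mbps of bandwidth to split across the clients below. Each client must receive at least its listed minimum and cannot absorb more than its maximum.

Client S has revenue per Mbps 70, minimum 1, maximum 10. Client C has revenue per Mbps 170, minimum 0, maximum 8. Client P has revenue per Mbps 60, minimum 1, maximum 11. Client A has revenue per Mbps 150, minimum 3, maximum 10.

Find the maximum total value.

Meeting every minimum uses 1+0+1+3 = 5 Mbps, leaving 20.
Order the clients by revenue per Mbps: Client C 170 > Client A 150 > Client S 70 > Client P 60.
Give Client C 8 more to hit its cap of 8 → 12 left.
Give Client A 7 more to hit its cap of 10 → 5 left.
Client S: +5 (room for 9) → 6. Pool exhausted.
Total = 70×6 + 170×8 + 60×1 + 150×10 = 3340.

3340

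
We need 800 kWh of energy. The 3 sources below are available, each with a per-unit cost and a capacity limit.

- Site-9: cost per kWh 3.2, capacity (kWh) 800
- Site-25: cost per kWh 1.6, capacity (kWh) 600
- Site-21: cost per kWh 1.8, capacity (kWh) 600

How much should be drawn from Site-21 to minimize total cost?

Fill from the cheapest source first.
Take 600 from Site-25 at 1.6 ; need 200 more.
Site-21 (1.8): take the remaining 200 ; done.
Site-9: unused.

200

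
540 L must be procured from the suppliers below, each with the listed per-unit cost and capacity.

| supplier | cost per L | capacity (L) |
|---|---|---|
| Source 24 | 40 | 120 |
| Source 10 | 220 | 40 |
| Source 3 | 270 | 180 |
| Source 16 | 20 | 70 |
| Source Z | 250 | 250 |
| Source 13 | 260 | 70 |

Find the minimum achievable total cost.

Fill from the cheapest supplier first.
Source 16 (20): use full 70 ; 470 L to go.
Source 24 (40): use full 120 ; 350 L to go.
Take 40 from Source 10 at 220 ; need 310 more.
Source Z at 250: take all 250 L ; 60 still needed.
Take 60 from Source 13 at 260 to finish.
Source 3: unused.
Cost = 70×20 + 120×40 + 40×220 + 250×250 + 60×260 = 93100.

93100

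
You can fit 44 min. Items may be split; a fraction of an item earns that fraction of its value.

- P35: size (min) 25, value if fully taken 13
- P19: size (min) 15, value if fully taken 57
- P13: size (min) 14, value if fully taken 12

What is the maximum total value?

Sort by value density: P19 57/15≈3.8, P13 12/14≈0.857, P35 13/25≈0.52.
P19: take in full, 15 min for value 57 ; 29 left.
P13: take in full, 14 min for value 12 ; 15 left.
Only 15 min remain; take 15/25 of P35 for value 13×15/25 = 7.8.
Total value = 76.8.

76.8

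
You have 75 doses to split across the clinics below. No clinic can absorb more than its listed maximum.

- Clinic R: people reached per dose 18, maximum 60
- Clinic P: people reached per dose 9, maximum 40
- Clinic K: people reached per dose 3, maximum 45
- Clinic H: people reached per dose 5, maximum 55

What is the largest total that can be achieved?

1215

Rank by people reached per dose: Clinic R 18 > Clinic P 9 > Clinic H 5 > Clinic K 3.
Give Clinic R 60 to hit its cap of 60 ; 15 left.
Clinic P has room for 40 but only 15 remain, so it gets 15.
Total = 18×60 + 9×15 = 1215.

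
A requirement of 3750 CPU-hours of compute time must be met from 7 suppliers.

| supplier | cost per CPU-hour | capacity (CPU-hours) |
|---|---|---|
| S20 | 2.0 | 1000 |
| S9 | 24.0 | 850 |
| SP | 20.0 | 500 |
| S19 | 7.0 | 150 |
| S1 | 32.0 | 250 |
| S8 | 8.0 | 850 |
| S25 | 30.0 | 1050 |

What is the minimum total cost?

Fill from the cheapest supplier first.
S20 at 2.0: take all 1000 CPU-hours → 2750 still needed.
Take 150 from S19 at 7.0 → need 2600 more.
S8 (8.0): use full 850 → 1750 CPU-hours to go.
Take 500 from SP at 20.0 → need 1250 more.
Take 850 from S9 at 24.0 → need 400 more.
Take 400 from S25 at 30.0 to finish.
S1: unused.
Cost = 1000×2.0 + 150×7.0 + 850×8.0 + 500×20.0 + 850×24.0 + 400×30.0 = 52250.

52250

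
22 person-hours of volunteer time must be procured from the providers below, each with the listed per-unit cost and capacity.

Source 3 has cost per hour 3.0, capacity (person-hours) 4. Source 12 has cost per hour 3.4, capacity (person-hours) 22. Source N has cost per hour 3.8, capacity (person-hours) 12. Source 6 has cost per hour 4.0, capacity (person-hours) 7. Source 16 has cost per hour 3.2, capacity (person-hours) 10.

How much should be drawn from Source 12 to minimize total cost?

8

Cheapest first:
Take 4 from Source 3 at 3.0 — need 18 more.
Take 10 from Source 16 at 3.2 — need 8 more.
Take 8 from Source 12 at 3.4 to finish.
Source N, Source 6: unused.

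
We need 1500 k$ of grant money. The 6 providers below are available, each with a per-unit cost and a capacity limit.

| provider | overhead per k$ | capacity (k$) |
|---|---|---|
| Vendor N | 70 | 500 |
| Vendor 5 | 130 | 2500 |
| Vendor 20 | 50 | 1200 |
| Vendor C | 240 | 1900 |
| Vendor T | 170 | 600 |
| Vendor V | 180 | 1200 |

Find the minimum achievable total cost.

Use providers in increasing cost order.
Vendor 20 (50): use full 1200 ; 300 k$ to go.
Take 300 from Vendor N at 70 to finish.
Vendor 5, Vendor T, Vendor V, Vendor C: unused.
Cost = 1200×50 + 300×70 = 81000.

81000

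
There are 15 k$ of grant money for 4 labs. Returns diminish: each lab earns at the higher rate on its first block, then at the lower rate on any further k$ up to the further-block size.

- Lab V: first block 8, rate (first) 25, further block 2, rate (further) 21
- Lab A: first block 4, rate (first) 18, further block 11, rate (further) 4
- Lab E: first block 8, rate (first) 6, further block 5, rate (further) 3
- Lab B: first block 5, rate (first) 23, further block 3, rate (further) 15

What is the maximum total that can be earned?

Rank every tier by rate: Lab V/first 25 > Lab B/first 23 > Lab V/second 21 > Lab A/first 18 > Lab B/second 15 > Lab E/first 6 > Lab A/second 4 > Lab E/second 3.
Lab V first at 25: fill all 8 → 7 left.
Fill Lab B first block (5 at 23) → 2 left.
Fill Lab V second block (2 at 21) → 0 left.
Total = 25×8 + 23×5 + 21×2 = 357.

357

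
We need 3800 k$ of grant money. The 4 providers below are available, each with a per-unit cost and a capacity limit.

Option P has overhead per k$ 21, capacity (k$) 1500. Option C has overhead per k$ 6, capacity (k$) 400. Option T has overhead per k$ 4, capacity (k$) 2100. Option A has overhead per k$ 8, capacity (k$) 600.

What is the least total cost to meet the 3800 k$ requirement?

Use providers in increasing cost order.
Option T (4): use full 2100 ; 1700 k$ to go.
Take 400 from Option C at 6 ; need 1300 more.
Take 600 from Option A at 8 ; need 700 more.
Option P (21): take the remaining 700 ; done.
Cost = 2100×4 + 400×6 + 600×8 + 700×21 = 30300.

30300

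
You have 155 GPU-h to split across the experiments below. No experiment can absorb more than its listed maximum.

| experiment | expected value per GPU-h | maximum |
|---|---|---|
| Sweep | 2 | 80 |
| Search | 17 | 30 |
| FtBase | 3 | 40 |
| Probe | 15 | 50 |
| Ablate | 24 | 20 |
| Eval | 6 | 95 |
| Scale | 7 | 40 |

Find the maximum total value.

2110

Highest expected value per GPU-h first: Ablate 24 > Search 17 > Probe 15 > Scale 7 > Eval 6 > FtBase 3 > Sweep 2.
Ablate takes 20 to reach its cap of 20 → 135 left.
Give Search 30 to hit its cap of 30 → 105 left.
Probe: +50 to 50 (cap) → 55 left.
Scale takes 40 to reach its cap of 40 → 15 left.
Eval has room for 95 but only 15 remain, so it gets 15.
Total = 17×30 + 15×50 + 24×20 + 6×15 + 7×40 = 2110.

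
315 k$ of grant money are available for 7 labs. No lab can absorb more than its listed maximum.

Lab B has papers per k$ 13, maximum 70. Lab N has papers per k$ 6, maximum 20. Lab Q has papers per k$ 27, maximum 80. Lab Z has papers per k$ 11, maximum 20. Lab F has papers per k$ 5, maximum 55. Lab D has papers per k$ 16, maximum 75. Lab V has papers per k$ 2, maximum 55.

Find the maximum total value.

Rank by papers per k$: Lab Q 27 > Lab D 16 > Lab B 13 > Lab Z 11 > Lab N 6 > Lab F 5 > Lab V 2.
Give Lab Q 80 to hit its cap of 80 ; 235 left.
Lab D takes 75 to reach its cap of 75 ; 160 left.
Give Lab B 70 to hit its cap of 70 ; 90 left.
Lab Z: +20 to 20 (cap) ; 70 left.
Lab N takes 20 to reach its cap of 20 ; 50 left.
Lab F: +50 (room for 55) → 50. Pool exhausted.
Total = 13×70 + 6×20 + 27×80 + 11×20 + 5×50 + 16×75 = 4860.

4860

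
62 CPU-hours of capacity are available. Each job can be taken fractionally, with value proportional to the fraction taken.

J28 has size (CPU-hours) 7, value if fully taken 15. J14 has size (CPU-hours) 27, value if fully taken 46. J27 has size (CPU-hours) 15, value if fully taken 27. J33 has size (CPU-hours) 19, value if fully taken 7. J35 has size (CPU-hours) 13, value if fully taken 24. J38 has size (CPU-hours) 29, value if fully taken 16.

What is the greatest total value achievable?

112

Best value per unit of size first: J28 15/7≈2.14, J35 24/13≈1.85, J27 27/15≈1.8, J14 46/27≈1.7, J38 16/29≈0.552, J33 7/19≈0.368.
All 7 CPU-hours of J28 fit (value 15) — 55 remain.
All 13 CPU-hours of J35 fit (value 24) — 42 remain.
All 15 CPU-hours of J27 fit (value 27) — 27 remain.
Take all of J14 (27 CPU-hours, value 46) — 0 CPU-hours left.
Total value = 112.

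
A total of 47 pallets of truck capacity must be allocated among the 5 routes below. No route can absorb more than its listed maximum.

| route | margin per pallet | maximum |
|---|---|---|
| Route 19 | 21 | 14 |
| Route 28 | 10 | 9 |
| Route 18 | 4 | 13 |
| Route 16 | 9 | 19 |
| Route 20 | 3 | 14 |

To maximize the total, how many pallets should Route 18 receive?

Highest margin per pallet first: Route 19 21 > Route 28 10 > Route 16 9 > Route 18 4 > Route 20 3.
Give Route 19 14 to hit its cap of 14 — 33 left.
Give Route 28 9 to hit its cap of 9 — 24 left.
Route 16 takes 19 to reach its cap of 19 — 5 left.
Only 5 left; Route 18 takes them to reach 5.

5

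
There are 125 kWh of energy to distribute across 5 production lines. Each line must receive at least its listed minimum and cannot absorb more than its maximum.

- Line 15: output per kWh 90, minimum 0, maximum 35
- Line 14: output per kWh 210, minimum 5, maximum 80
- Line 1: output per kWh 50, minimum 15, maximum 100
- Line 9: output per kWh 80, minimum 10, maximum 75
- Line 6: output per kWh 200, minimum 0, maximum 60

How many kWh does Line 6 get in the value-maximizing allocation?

Meeting every minimum uses 0+5+15+10+0 = 30 kWh, leaving 95.
Rank by output per kWh: Line 14 210 > Line 6 200 > Line 15 90 > Line 9 80 > Line 1 50.
Line 14: +75 to 80 (cap) → 20 left.
Only 20 left; Line 6 takes them to reach 20.

20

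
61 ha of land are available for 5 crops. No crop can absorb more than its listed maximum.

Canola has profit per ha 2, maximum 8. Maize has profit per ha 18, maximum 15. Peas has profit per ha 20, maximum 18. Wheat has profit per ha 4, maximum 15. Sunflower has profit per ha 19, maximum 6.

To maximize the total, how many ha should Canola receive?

Rank by profit per ha: Peas 20 > Sunflower 19 > Maize 18 > Wheat 4 > Canola 2.
Give Peas 18 to hit its cap of 18 → 43 left.
Give Sunflower 6 to hit its cap of 6 → 37 left.
Maize: +15 to 15 (cap) → 22 left.
Give Wheat 15 to hit its cap of 15 → 7 left.
Canola: +7 (room for 8) → 7. Pool exhausted.

7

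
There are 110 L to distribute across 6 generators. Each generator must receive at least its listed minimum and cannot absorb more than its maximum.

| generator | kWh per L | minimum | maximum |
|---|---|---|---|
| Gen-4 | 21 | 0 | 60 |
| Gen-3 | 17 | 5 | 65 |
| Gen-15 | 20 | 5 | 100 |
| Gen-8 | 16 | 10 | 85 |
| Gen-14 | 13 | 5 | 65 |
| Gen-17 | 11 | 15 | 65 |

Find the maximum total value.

2035

Meeting every minimum uses 0+5+5+10+5+15 = 40 L, leaving 70.
Order the generators by kWh per L: Gen-4 21 > Gen-15 20 > Gen-3 17 > Gen-8 16 > Gen-14 13 > Gen-17 11.
Gen-4: +60 to 60 (cap) ; 10 left.
Gen-15 has room for 95 more but only 10 remain, so it gets 15.
Total = 21×60 + 17×5 + 20×15 + 16×10 + 13×5 + 11×15 = 2035.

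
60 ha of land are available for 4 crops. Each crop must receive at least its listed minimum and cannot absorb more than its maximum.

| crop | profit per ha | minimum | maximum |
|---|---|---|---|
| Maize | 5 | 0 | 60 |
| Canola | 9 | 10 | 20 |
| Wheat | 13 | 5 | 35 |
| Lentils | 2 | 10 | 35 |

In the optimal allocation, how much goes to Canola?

Meeting every minimum uses 0+10+5+10 = 25 ha, leaving 35.
Highest profit per ha first: Wheat 13 > Canola 9 > Maize 5 > Lentils 2.
Wheat takes 30 more to reach its cap of 35 → 5 left.
Only 5 left; Canola takes them to reach 15.

15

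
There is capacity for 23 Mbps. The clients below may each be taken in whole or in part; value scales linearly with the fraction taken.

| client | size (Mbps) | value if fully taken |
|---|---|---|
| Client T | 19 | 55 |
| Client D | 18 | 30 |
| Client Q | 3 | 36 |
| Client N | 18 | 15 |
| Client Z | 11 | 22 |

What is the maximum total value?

Rank by value-to-size ratio: Client Q 36/3≈12, Client T 55/19≈2.89, Client Z 22/11≈2, Client D 30/18≈1.67, Client N 15/18≈0.833.
Client Q: take in full, 3 Mbps for value 36 ; 20 left.
Client T: take in full, 19 Mbps for value 55 ; 1 left.
Fill the last 1 Mbps with part of Client Z: 1/11 of it earns 2.
Total value = 93.

93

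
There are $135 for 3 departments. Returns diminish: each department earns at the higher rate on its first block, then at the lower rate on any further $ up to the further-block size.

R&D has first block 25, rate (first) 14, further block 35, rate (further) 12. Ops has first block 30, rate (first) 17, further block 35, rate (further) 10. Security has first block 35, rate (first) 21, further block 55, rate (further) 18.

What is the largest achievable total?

2445

Treat each block as its own option and order by rate: Security/first 21 > Security/second 18 > Ops/first 17 > R&D/first 14 > R&D/second 12 > Ops/second 10.
Security first at 21: fill all 35 → 100 left.
Security second at 18: fill all 55 → 45 left.
Ops/first (17): +30 → 15 left.
R&D first at 14: only 15 left, fill 15.
Total = 21×35 + 18×55 + 17×30 + 14×15 = 2445.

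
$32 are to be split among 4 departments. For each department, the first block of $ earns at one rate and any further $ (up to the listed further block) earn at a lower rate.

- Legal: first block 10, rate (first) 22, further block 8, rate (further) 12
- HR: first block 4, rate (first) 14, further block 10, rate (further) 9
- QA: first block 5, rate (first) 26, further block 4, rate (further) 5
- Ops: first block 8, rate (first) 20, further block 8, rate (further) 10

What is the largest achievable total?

Treat each block as its own option and order by rate: QA/T1 26 > Legal/T1 22 > Ops/T1 20 > HR/T1 14 > Legal/T2 12 > Ops/T2 10 > HR/T2 9 > QA/T2 5.
QA T1 at 26: fill all 5 ; 27 left.
Fill Legal T1 block (10 at 22) ; 17 left.
Fill Ops T1 block (8 at 20) ; 9 left.
HR/T1 (14): +4 ; 5 left.
Legal T2 at 12: only 5 left, fill 5.
Total = 26×5 + 22×10 + 20×8 + 14×4 + 12×5 = 626.

626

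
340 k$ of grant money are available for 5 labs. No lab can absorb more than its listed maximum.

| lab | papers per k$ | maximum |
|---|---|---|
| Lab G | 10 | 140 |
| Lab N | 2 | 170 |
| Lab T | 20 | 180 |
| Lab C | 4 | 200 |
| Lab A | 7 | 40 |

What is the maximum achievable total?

Order the labs by papers per k$: Lab T 20 > Lab G 10 > Lab A 7 > Lab C 4 > Lab N 2.
Give Lab T 180 to hit its cap of 180 ; 160 left.
Give Lab G 140 to hit its cap of 140 ; 20 left.
Lab A has room for 40 but only 20 remain, so it gets 20.
Total = 10×140 + 20×180 + 7×20 = 5140.

5140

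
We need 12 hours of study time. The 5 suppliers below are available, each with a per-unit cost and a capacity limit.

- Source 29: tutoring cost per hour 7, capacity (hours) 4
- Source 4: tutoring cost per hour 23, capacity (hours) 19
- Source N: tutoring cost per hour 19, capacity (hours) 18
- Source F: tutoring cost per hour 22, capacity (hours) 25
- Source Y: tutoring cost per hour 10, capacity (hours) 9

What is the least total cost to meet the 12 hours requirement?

108

Fill from the cheapest supplier first.
Source 29 at 7: take all 4 hours — 8 still needed.
Source Y at 10: take 8 of its 9 — requirement met.
Source N, Source F, Source 4: unused.
Cost = 4×7 + 8×10 = 108.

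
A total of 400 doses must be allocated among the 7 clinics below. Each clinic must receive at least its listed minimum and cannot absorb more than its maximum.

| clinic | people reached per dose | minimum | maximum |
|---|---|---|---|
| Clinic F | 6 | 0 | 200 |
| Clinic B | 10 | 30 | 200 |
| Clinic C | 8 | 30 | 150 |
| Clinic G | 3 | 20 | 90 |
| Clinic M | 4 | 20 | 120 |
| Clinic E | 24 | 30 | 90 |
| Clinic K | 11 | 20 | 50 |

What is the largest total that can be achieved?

4990

Meeting every minimum uses 0+30+30+20+20+30+20 = 150 doses, leaving 250.
Order the clinics by people reached per dose: Clinic E 24 > Clinic K 11 > Clinic B 10 > Clinic C 8 > Clinic F 6 > Clinic M 4 > Clinic G 3.
Clinic E: +60 to 90 (cap) → 190 left.
Clinic K: +30 to 50 (cap) → 160 left.
Only 160 left; Clinic B takes them to reach 190.
Total = 10×190 + 8×30 + 3×20 + 4×20 + 24×90 + 11×50 = 4990.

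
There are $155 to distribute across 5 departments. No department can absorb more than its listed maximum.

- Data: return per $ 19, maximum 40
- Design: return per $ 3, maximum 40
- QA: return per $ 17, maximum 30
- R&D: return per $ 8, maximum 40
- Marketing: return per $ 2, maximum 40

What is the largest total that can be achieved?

1720

Highest return per $ first: Data 19 > QA 17 > R&D 8 > Design 3 > Marketing 2.
Give Data 40 to hit its cap of 40 — 115 left.
QA takes 30 to reach its cap of 30 — 85 left.
R&D: +40 to 40 (cap) — 45 left.
Design: +40 to 40 (cap) — 5 left.
Marketing: +5 (room for 40) → 5. Pool exhausted.
Total = 19×40 + 3×40 + 17×30 + 8×40 + 2×5 = 1720.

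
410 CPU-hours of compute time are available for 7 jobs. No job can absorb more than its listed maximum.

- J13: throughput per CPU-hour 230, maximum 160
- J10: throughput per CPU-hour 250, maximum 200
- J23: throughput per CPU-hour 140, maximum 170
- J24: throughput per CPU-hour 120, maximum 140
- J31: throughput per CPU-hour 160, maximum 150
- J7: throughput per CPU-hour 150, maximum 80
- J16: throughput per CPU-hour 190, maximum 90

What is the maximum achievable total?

96300

Rank by throughput per CPU-hour: J10 250 > J13 230 > J16 190 > J31 160 > J7 150 > J23 140 > J24 120.
J10 takes 200 to reach its cap of 200 — 210 left.
J13: +160 to 160 (cap) — 50 left.
J16: +50 (room for 90) → 50. Pool exhausted.
Total = 230×160 + 250×200 + 190×50 = 96300.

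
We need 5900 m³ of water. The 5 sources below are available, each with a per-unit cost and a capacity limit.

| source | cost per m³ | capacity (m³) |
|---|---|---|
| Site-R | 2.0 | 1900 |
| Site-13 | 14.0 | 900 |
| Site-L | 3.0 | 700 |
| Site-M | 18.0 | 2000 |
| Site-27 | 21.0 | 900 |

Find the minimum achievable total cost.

62900

Use sources in increasing cost order.
Site-R (2.0): use full 1900 → 4000 m³ to go.
Site-L at 3.0: take all 700 m³ → 3300 still needed.
Take 900 from Site-13 at 14.0 → need 2400 more.
Site-M (18.0): use full 2000 → 400 m³ to go.
Take 400 from Site-27 at 21.0 to finish.
Cost = 1900×2.0 + 700×3.0 + 900×14.0 + 2000×18.0 + 400×21.0 = 62900.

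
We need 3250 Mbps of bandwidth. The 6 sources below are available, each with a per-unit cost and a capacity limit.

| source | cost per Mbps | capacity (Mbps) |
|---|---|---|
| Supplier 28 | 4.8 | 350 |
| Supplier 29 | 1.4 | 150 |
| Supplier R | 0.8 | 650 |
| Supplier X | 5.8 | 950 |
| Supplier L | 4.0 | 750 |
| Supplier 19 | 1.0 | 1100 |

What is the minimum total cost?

Cheapest first:
Take 650 from Supplier R at 0.8 — need 2600 more.
Supplier 19 (1.0): use full 1100 — 1500 Mbps to go.
Take 150 from Supplier 29 at 1.4 — need 1350 more.
Take 750 from Supplier L at 4.0 — need 600 more.
Supplier 28 at 4.8: take all 350 Mbps — 250 still needed.
Supplier X (5.8): take the remaining 250 — done.
Cost = 650×0.8 + 1100×1.0 + 150×1.4 + 750×4.0 + 350×4.8 + 250×5.8 = 7960.

7960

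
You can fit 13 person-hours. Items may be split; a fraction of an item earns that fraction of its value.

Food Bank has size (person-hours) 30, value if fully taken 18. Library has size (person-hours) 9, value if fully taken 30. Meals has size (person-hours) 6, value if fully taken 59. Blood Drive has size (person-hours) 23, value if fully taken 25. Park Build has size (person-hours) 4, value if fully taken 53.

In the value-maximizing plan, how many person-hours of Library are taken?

Best value per unit of size first: Park Build 53/4≈13.2, Meals 59/6≈9.83, Library 30/9≈3.33, Blood Drive 25/23≈1.09, Food Bank 18/30≈0.6.
Take all of Park Build (4 person-hours, value 53) → 9 person-hours left.
Meals: take in full, 6 person-hours for value 59 → 3 left.
Fill the last 3 person-hours with part of Library: 3/9 of it earns 10.

3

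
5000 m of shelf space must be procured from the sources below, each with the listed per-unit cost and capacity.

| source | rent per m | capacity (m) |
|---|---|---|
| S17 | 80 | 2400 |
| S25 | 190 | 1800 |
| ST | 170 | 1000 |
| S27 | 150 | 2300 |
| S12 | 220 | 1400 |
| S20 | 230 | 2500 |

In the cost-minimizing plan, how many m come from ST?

300

Fill from the cheapest source first.
S17 (80): use full 2400 ; 2600 m to go.
Take 2300 from S27 at 150 ; need 300 more.
ST (170): take the remaining 300 ; done.
S25, S12, S20: unused.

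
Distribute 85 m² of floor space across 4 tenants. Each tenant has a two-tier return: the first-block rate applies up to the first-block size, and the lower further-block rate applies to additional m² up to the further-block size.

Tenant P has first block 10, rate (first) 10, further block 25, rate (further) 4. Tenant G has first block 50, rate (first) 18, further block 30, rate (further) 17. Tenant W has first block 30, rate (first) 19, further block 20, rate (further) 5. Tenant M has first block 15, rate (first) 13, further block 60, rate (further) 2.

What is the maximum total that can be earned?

Treat each block as its own option and order by rate: Tenant W/T1 19 > Tenant G/T1 18 > Tenant G/T2 17 > Tenant M/T1 13 > Tenant P/T1 10 > Tenant W/T2 5 > Tenant P/T2 4 > Tenant M/T2 2.
Tenant W T1 at 19: fill all 30 ; 55 left.
Tenant G T1 at 18: fill all 50 ; 5 left.
5 remain; put them into Tenant G T2 at 17.
Total = 19×30 + 18×50 + 17×5 = 1555.

1555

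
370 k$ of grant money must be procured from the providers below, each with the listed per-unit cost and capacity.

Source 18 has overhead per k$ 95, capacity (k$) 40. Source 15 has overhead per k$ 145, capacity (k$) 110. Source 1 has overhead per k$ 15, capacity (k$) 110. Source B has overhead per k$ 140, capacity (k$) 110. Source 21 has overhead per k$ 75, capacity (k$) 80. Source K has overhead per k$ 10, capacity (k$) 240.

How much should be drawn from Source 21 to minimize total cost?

20

Cheapest first:
Source K at 10: take all 240 k$ → 130 still needed.
Source 1 at 15: take all 110 k$ → 20 still needed.
Take 20 from Source 21 at 75 to finish.
Source 18, Source B, Source 15: unused.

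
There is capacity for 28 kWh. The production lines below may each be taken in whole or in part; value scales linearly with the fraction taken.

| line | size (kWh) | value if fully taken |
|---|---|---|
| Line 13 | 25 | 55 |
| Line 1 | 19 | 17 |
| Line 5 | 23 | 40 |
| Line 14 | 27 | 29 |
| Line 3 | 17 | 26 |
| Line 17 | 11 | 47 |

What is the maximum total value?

Rank by value-to-size ratio: Line 17 47/11≈4.27, Line 13 55/25≈2.2, Line 5 40/23≈1.74, Line 3 26/17≈1.53, Line 14 29/27≈1.07, Line 1 17/19≈0.895.
Take all of Line 17 (11 kWh, value 47) — 17 kWh left.
17 kWh left: a 17/25 share of Line 13 gives 55×17/25 = 37.4.
Total value = 84.4.

84.4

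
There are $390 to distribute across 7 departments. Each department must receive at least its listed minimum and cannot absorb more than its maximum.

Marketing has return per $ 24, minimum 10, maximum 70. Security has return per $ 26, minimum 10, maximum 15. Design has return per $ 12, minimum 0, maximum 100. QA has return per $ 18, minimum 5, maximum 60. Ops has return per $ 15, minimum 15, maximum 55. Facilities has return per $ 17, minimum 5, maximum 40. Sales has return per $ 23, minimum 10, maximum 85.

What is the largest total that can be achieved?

7390

Meeting every minimum uses 10+10+0+5+15+5+10 = 55 $, leaving 335.
Rank by return per $: Security 26 > Marketing 24 > Sales 23 > QA 18 > Facilities 17 > Ops 15 > Design 12.
Give Security 5 more to hit its cap of 15 — 330 left.
Marketing takes 60 more to reach its cap of 70 — 270 left.
Sales: +75 to 85 (cap) — 195 left.
QA: +55 to 60 (cap) — 140 left.
Facilities takes 35 more to reach its cap of 40 — 105 left.
Ops takes 40 more to reach its cap of 55 — 65 left.
Design: +65 (room for 100) → 65. Pool exhausted.
Total = 24×70 + 26×15 + 12×65 + 18×60 + 15×55 + 17×40 + 23×85 = 7390.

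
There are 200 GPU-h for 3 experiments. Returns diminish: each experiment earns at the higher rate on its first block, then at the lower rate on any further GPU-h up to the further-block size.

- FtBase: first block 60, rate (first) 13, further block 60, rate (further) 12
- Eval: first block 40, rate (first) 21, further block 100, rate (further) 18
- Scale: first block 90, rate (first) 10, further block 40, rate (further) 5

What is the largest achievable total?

Order all 6 blocks by rate: Eval/first 21 > Eval/second 18 > FtBase/first 13 > FtBase/second 12 > Scale/first 10 > Scale/second 5.
Eval/first (21): +40 → 160 left.
Eval/second (18): +100 → 60 left.
FtBase first at 13: fill all 60 → 0 left.
Total = 21×40 + 18×100 + 13×60 = 3420.

3420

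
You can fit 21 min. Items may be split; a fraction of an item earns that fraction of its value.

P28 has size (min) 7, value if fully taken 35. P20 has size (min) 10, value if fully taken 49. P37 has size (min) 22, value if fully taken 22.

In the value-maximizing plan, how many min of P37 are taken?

4

Rank by value-to-size ratio: P28 35/7≈5, P20 49/10≈4.9, P37 22/22≈1.
All 7 min of P28 fit (value 35) ; 14 remain.
All 10 min of P20 fit (value 49) ; 4 remain.
4 min left: a 4/22 share of P37 gives 22×4/22 = 4.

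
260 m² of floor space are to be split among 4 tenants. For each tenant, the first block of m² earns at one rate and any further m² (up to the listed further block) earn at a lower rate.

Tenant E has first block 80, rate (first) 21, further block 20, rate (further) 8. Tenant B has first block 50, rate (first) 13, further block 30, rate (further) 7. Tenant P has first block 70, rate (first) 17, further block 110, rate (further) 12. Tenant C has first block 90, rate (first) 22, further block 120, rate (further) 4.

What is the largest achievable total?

5110

Rank every tier by rate: Tenant C/tier1 22 > Tenant E/tier1 21 > Tenant P/tier1 17 > Tenant B/tier1 13 > Tenant P/tier2 12 > Tenant E/tier2 8 > Tenant B/tier2 7 > Tenant C/tier2 4.
Tenant C/tier1 (22): +90 ; 170 left.
Tenant E tier1 at 21: fill all 80 ; 90 left.
Tenant P tier1 at 17: fill all 70 ; 20 left.
Tenant B/tier1: +20 of 50 at 13; pool empty.
Total = 22×90 + 21×80 + 17×70 + 13×20 = 5110.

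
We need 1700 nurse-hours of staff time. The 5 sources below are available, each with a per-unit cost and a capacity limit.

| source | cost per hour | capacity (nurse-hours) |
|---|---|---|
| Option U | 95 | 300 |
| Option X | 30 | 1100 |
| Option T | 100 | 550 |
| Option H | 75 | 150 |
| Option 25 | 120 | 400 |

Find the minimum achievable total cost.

Use sources in increasing cost order.
Option X (30): use full 1100 → 600 nurse-hours to go.
Option H at 75: take all 150 nurse-hours → 450 still needed.
Take 300 from Option U at 95 → need 150 more.
Option T (100): take the remaining 150 → done.
Option 25: unused.
Cost = 1100×30 + 150×75 + 300×95 + 150×100 = 87750.

87750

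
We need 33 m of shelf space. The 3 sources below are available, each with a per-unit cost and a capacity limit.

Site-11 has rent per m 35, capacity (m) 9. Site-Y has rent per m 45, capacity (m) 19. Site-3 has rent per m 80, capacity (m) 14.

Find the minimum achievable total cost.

Cheapest first:
Site-11 at 35: take all 9 m ; 24 still needed.
Site-Y at 45: take all 19 m ; 5 still needed.
Site-3 at 80: take 5 of its 14 ; requirement met.
Cost = 9×35 + 19×45 + 5×80 = 1570.

1570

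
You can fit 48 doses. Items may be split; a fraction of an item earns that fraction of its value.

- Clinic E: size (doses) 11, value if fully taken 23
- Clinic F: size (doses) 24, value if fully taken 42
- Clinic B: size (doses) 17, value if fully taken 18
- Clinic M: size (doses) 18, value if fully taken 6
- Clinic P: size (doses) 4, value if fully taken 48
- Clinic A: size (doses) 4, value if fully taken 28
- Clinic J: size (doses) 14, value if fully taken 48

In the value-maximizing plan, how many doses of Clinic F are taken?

Sort by value density: Clinic P 48/4≈12, Clinic A 28/4≈7, Clinic J 48/14≈3.43, Clinic E 23/11≈2.09, Clinic F 42/24≈1.75, Clinic B 18/17≈1.06, Clinic M 6/18≈0.333.
Clinic P: take in full, 4 doses for value 48 — 44 left.
Take all of Clinic A (4 doses, value 28) — 40 doses left.
Take all of Clinic J (14 doses, value 48) — 26 doses left.
Take all of Clinic E (11 doses, value 23) — 15 doses left.
Only 15 doses remain; take 15/24 of Clinic F for value 42×15/24 = 26.25.

15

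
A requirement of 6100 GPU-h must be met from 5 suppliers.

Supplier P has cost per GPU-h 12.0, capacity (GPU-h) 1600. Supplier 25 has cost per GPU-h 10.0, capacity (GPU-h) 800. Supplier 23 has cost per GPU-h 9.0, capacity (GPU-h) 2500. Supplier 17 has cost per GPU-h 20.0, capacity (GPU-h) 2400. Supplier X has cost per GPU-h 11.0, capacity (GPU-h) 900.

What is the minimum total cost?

Use suppliers in increasing cost order.
Supplier 23 at 9.0: take all 2500 GPU-h ; 3600 still needed.
Supplier 25 (10.0): use full 800 ; 2800 GPU-h to go.
Supplier X at 11.0: take all 900 GPU-h ; 1900 still needed.
Supplier P (12.0): use full 1600 ; 300 GPU-h to go.
Supplier 17 (20.0): take the remaining 300 ; done.
Cost = 2500×9.0 + 800×10.0 + 900×11.0 + 1600×12.0 + 300×20.0 = 65600.

65600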